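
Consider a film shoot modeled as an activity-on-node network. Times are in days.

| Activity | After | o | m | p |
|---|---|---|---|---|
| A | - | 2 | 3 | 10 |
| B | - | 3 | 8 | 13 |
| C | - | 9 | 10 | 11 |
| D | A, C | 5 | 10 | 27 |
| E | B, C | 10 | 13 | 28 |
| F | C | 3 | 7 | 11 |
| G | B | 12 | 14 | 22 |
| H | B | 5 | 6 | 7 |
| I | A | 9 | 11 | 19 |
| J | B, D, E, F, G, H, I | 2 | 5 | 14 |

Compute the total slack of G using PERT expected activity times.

2 days

te_A = (2 + 4·3 + 10)/6 = 24/6 = 4
te_B = (3 + 4·8 + 13)/6 = 48/6 = 8
te_C = (9 + 4·10 + 11)/6 = 60/6 = 10
te_D = (5 + 4·10 + 27)/6 = 72/6 = 12
te_E = (10 + 4·13 + 28)/6 = 90/6 = 15
te_F = (3 + 4·7 + 11)/6 = 42/6 = 7
te_G = (12 + 4·14 + 22)/6 = 90/6 = 15
te_H = (5 + 4·6 + 7)/6 = 36/6 = 6
te_I = (9 + 4·11 + 19)/6 = 72/6 = 12
te_J = (2 + 4·5 + 14)/6 = 36/6 = 6

Forward pass:
ES_A = 0; EF_A = 4
ES_B = 0; EF_B = 8
ES_C = 0; EF_C = 10
ES_D = max(EF_A=4, EF_C=10) = 10; EF_D = 10+12 = 22
ES_E = max(EF_B=8, EF_C=10) = 10; EF_E = 10+15 = 25
ES_F = 10; EF_F = 10+7 = 17
ES_G = 8; EF_G = 8+15 = 23
ES_H = 8; EF_H = 8+6 = 14
ES_I = 4; EF_I = 4+12 = 16
ES_J = max(EF_B=8, EF_D=22, EF_E=25, EF_F=17, EF_G=23, EF_H=14, EF_I=16) = 25; EF_J = 25+6 = 31
Expected project duration μ = 31 days. Critical path: C → E → J.

Backward pass:
LF_J = 31; LS_J = 31−6 = 25
LF_I = LS_J = 25; LS_I = 25−12 = 13
LF_H = LS_J = 25; LS_H = 25−6 = 19
LF_G = LS_J = 25; LS_G = 25−15 = 10
LF_F = LS_J = 25; LS_F = 25−7 = 18
LF_E = LS_J = 25; LS_E = 25−15 = 10
LF_D = LS_J = 25; LS_D = 25−12 = 13
LF_C = min(LS_D=13, LS_E=10, LS_F=18) = 10; LS_C = 10−10 = 0
LF_B = min(LS_E=10, LS_G=10, LS_H=19, LS_J=25) = 10; LS_B = 10−8 = 2
LF_A = min(LS_D=13, LS_I=13) = 13; LS_A = 13−4 = 9
Slack_G = LS_G − ES_G = 10 − 8 = 2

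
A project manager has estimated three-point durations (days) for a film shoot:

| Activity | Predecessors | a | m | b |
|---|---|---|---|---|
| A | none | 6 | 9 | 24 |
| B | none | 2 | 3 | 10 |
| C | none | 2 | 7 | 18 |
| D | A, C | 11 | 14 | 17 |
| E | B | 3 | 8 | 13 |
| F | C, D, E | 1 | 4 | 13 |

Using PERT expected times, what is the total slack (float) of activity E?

te_A = (6 + 4·9 + 24)/6 = 66/6 = 11
te_B = (2 + 4·3 + 10)/6 = 24/6 = 4
te_C = (2 + 4·7 + 18)/6 = 48/6 = 8
te_D = (11 + 4·14 + 17)/6 = 84/6 = 14
te_E = (3 + 4·8 + 13)/6 = 48/6 = 8
te_F = (1 + 4·4 + 13)/6 = 30/6 = 5

Forward pass:
ES_A = 0; EF_A = 11
ES_B = 0; EF_B = 4
ES_C = 0; EF_C = 8
ES_D = max(EF_A=11, EF_C=8) = 11; EF_D = 11+14 = 25
ES_E = 4; EF_E = 4+8 = 12
ES_F = max(EF_C=8, EF_D=25, EF_E=12) = 25; EF_F = 25+5 = 30
Expected project duration μ = 30 days. Critical path: A → D → F.

Backward pass:
LF_F = 30; LS_F = 30−5 = 25
LF_E = LS_F = 25; LS_E = 25−8 = 17
LF_D = LS_F = 25; LS_D = 25−14 = 11
LF_C = min(LS_D=11, LS_F=25) = 11; LS_C = 11−8 = 3
LF_B = LS_E = 17; LS_B = 17−4 = 13
LF_A = LS_D = 11; LS_A = 11−11 = 0
Slack_E = LS_E − ES_E = 17 − 4 = 13

13 days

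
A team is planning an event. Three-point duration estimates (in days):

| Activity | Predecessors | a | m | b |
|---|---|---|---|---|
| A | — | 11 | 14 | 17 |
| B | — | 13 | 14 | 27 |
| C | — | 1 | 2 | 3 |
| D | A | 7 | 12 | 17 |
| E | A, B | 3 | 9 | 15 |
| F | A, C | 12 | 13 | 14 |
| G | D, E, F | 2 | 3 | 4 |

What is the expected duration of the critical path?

30 days

te_A = (11 + 4·14 + 17)/6 = 84/6 = 14
te_B = (13 + 4·14 + 27)/6 = 96/6 = 16
te_C = (1 + 4·2 + 3)/6 = 12/6 = 2
te_D = (7 + 4·12 + 17)/6 = 72/6 = 12
te_E = (3 + 4·9 + 15)/6 = 54/6 = 9
te_F = (12 + 4·13 + 14)/6 = 78/6 = 13
te_G = (2 + 4·3 + 4)/6 = 18/6 = 3

Forward pass:
ES_A = 0; EF_A = 14
ES_B = 0; EF_B = 16
ES_C = 0; EF_C = 2
ES_D = 14; EF_D = 14+12 = 26
ES_E = max(EF_A=14, EF_B=16) = 16; EF_E = 16+9 = 25
ES_F = max(EF_A=14, EF_C=2) = 14; EF_F = 14+13 = 27
ES_G = max(EF_D=26, EF_E=25, EF_F=27) = 27; EF_G = 27+3 = 30
Expected project duration μ = 30 days. Critical path: A → F → G.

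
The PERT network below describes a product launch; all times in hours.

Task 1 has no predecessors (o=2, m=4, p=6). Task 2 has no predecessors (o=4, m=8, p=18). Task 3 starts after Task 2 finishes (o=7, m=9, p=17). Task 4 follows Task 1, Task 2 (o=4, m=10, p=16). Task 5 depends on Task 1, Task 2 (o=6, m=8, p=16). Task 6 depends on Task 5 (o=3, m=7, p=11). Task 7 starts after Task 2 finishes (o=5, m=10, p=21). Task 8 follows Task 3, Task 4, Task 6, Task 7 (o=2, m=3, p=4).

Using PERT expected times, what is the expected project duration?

28 hours

te_Task 1 = (2 + 4·4 + 6)/6 = 24/6 = 4
te_Task 2 = (4 + 4·8 + 18)/6 = 54/6 = 9
te_Task 3 = (7 + 4·9 + 17)/6 = 60/6 = 10
te_Task 4 = (4 + 4·10 + 16)/6 = 60/6 = 10
te_Task 5 = (6 + 4·8 + 16)/6 = 54/6 = 9
te_Task 6 = (3 + 4·7 + 11)/6 = 42/6 = 7
te_Task 7 = (5 + 4·10 + 21)/6 = 66/6 = 11
te_Task 8 = (2 + 4·3 + 4)/6 = 18/6 = 3

Forward pass:
ES_Task 1 = 0; EF_Task 1 = 4
ES_Task 2 = 0; EF_Task 2 = 9
ES_Task 3 = 9; EF_Task 3 = 9+10 = 19
ES_Task 4 = max(EF_Task 1=4, EF_Task 2=9) = 9; EF_Task 4 = 9+10 = 19
ES_Task 5 = max(EF_Task 1=4, EF_Task 2=9) = 9; EF_Task 5 = 9+9 = 18
ES_Task 6 = 18; EF_Task 6 = 18+7 = 25
ES_Task 7 = 9; EF_Task 7 = 9+11 = 20
ES_Task 8 = max(EF_Task 3=19, EF_Task 4=19, EF_Task 6=25, EF_Task 7=20) = 25; EF_Task 8 = 25+3 = 28
Expected project duration μ = 28 hours. Critical path: Task 2 → Task 5 → Task 6 → Task 8.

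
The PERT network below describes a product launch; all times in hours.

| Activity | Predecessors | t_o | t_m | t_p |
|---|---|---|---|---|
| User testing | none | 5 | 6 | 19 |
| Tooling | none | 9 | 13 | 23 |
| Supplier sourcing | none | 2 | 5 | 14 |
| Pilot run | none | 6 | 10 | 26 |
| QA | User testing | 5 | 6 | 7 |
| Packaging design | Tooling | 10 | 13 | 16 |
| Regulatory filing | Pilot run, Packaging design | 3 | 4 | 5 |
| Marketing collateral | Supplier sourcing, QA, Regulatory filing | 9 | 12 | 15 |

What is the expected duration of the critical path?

43 hours

te_User testing = (5 + 4·6 + 19)/6 = 48/6 = 8
te_Tooling = (9 + 4·13 + 23)/6 = 84/6 = 14
te_Supplier sourcing = (2 + 4·5 + 14)/6 = 36/6 = 6
te_Pilot run = (6 + 4·10 + 26)/6 = 72/6 = 12
te_QA = (5 + 4·6 + 7)/6 = 36/6 = 6
te_Packaging design = (10 + 4·13 + 16)/6 = 78/6 = 13
te_Regulatory filing = (3 + 4·4 + 5)/6 = 24/6 = 4
te_Marketing collateral = (9 + 4·12 + 15)/6 = 72/6 = 12

Forward pass:
ES_User testing = 0; EF_User testing = 8
ES_Tooling = 0; EF_Tooling = 14
ES_Supplier sourcing = 0; EF_Supplier sourcing = 6
ES_Pilot run = 0; EF_Pilot run = 12
ES_QA = 8; EF_QA = 8+6 = 14
ES_Packaging design = 14; EF_Packaging design = 14+13 = 27
ES_Regulatory filing = max(EF_Pilot run=12, EF_Packaging design=27) = 27; EF_Regulatory filing = 27+4 = 31
ES_Marketing collateral = max(EF_Supplier sourcing=6, EF_QA=14, EF_Regulatory filing=31) = 31; EF_Marketing collateral = 31+12 = 43
Expected project duration μ = 43 hours. Critical path: Tooling → Packaging design → Regulatory filing → Marketing collateral.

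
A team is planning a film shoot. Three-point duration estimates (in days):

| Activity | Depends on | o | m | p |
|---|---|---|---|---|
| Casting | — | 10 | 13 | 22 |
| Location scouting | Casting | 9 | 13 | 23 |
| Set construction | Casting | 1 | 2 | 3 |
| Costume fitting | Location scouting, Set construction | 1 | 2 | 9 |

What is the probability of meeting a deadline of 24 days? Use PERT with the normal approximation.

0.018

te_Casting = (10 + 4·13 + 22)/6 = 84/6 = 14; σ²_Casting = ((22−10)/6)² = 4.000
te_Location scouting = (9 + 4·13 + 23)/6 = 84/6 = 14; σ²_Location scouting = ((23−9)/6)² = 5.444
te_Set construction = (1 + 4·2 + 3)/6 = 12/6 = 2; σ²_Set construction = ((3−1)/6)² = 0.111
te_Costume fitting = (1 + 4·2 + 9)/6 = 18/6 = 3; σ²_Costume fitting = ((9−1)/6)² = 1.778

Forward pass:
ES_Casting = 0; EF_Casting = 14
ES_Location scouting = 14; EF_Location scouting = 14+14 = 28
ES_Set construction = 14; EF_Set construction = 14+2 = 16
ES_Costume fitting = max(EF_Location scouting=28, EF_Set construction=16) = 28; EF_Costume fitting = 28+3 = 31
Expected project duration μ = 31 days. Critical path: Casting → Location scouting → Costume fitting.

Variance along critical path = 4.000 + 5.444 + 1.778 = 11.222; σ = √11.222 = 3.350 days.
Z = (24 − 31) / 3.350 = -2.090
P(T ≤ 24) = Φ(-2.090) ≈ 0.018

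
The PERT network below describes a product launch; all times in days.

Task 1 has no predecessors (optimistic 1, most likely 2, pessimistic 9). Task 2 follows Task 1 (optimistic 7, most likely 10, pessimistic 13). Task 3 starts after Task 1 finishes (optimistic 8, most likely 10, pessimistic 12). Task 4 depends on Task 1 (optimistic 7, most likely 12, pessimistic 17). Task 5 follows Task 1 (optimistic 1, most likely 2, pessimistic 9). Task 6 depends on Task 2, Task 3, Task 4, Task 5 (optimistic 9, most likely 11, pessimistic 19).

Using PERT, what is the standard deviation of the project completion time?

2.71 days

te_Task 1 = (1 + 4·2 + 9)/6 = 18/6 = 3; σ²_Task 1 = ((9−1)/6)² = 1.778
te_Task 2 = (7 + 4·10 + 13)/6 = 60/6 = 10; σ²_Task 2 = ((13−7)/6)² = 1.000
te_Task 3 = (8 + 4·10 + 12)/6 = 60/6 = 10; σ²_Task 3 = ((12−8)/6)² = 0.444
te_Task 4 = (7 + 4·12 + 17)/6 = 72/6 = 12; σ²_Task 4 = ((17−7)/6)² = 2.778
te_Task 5 = (1 + 4·2 + 9)/6 = 18/6 = 3; σ²_Task 5 = ((9−1)/6)² = 1.778
te_Task 6 = (9 + 4·11 + 19)/6 = 72/6 = 12; σ²_Task 6 = ((19−9)/6)² = 2.778

Forward pass:
ES_Task 1 = 0; EF_Task 1 = 3
ES_Task 2 = 3; EF_Task 2 = 3+10 = 13
ES_Task 3 = 3; EF_Task 3 = 3+10 = 13
ES_Task 4 = 3; EF_Task 4 = 3+12 = 15
ES_Task 5 = 3; EF_Task 5 = 3+3 = 6
ES_Task 6 = max(EF_Task 2=13, EF_Task 3=13, EF_Task 4=15, EF_Task 5=6) = 15; EF_Task 6 = 15+12 = 27
Expected project duration μ = 27 days. Critical path: Task 1 → Task 4 → Task 6.

Variance along critical path = 1.778 + 2.778 + 2.778 = 7.333
σ = √7.333 = 2.708 days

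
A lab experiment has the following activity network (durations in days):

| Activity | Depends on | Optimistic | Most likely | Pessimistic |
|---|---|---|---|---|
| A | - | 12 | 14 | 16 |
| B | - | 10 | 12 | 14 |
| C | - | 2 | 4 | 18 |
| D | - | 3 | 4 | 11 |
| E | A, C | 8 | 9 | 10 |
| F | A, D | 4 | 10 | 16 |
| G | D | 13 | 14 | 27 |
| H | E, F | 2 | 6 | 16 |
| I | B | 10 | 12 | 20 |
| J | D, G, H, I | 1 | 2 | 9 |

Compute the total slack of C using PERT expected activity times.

9 days

te_A = (12 + 4·14 + 16)/6 = 84/6 = 14
te_B = (10 + 4·12 + 14)/6 = 72/6 = 12
te_C = (2 + 4·4 + 18)/6 = 36/6 = 6
te_D = (3 + 4·4 + 11)/6 = 30/6 = 5
te_E = (8 + 4·9 + 10)/6 = 54/6 = 9
te_F = (4 + 4·10 + 16)/6 = 60/6 = 10
te_G = (13 + 4·14 + 27)/6 = 96/6 = 16
te_H = (2 + 4·6 + 16)/6 = 42/6 = 7
te_I = (10 + 4·12 + 20)/6 = 78/6 = 13
te_J = (1 + 4·2 + 9)/6 = 18/6 = 3

Forward pass:
ES_A = 0; EF_A = 14
ES_B = 0; EF_B = 12
ES_C = 0; EF_C = 6
ES_D = 0; EF_D = 5
ES_E = max(EF_A=14, EF_C=6) = 14; EF_E = 14+9 = 23
ES_F = max(EF_A=14, EF_D=5) = 14; EF_F = 14+10 = 24
ES_G = 5; EF_G = 5+16 = 21
ES_H = max(EF_E=23, EF_F=24) = 24; EF_H = 24+7 = 31
ES_I = 12; EF_I = 12+13 = 25
ES_J = max(EF_D=5, EF_G=21, EF_H=31, EF_I=25) = 31; EF_J = 31+3 = 34
Expected project duration μ = 34 days. Critical path: A → F → H → J.

Backward pass:
LF_J = 34; LS_J = 34−3 = 31
LF_I = LS_J = 31; LS_I = 31−13 = 18
LF_H = LS_J = 31; LS_H = 31−7 = 24
LF_G = LS_J = 31; LS_G = 31−16 = 15
LF_F = LS_H = 24; LS_F = 24−10 = 14
LF_E = LS_H = 24; LS_E = 24−9 = 15
LF_D = min(LS_F=14, LS_G=15, LS_J=31) = 14; LS_D = 14−5 = 9
LF_C = LS_E = 15; LS_C = 15−6 = 9
LF_B = LS_I = 18; LS_B = 18−12 = 6
LF_A = min(LS_E=15, LS_F=14) = 14; LS_A = 14−14 = 0
Slack_C = LS_C − ES_C = 9 − 0 = 9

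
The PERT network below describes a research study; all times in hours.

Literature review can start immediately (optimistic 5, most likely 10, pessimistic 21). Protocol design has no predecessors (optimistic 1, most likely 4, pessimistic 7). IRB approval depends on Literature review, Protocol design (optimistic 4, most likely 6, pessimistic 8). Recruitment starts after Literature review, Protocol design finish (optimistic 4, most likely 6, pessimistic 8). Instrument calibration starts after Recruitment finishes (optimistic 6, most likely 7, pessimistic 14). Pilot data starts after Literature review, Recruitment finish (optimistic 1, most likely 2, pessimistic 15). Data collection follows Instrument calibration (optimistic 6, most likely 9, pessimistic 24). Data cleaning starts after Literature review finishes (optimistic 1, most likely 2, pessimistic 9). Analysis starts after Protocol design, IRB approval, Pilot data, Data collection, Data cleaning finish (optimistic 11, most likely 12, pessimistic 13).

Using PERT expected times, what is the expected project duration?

48 hours

te_Literature review = (5 + 4·10 + 21)/6 = 66/6 = 11
te_Protocol design = (1 + 4·4 + 7)/6 = 24/6 = 4
te_IRB approval = (4 + 4·6 + 8)/6 = 36/6 = 6
te_Recruitment = (4 + 4·6 + 8)/6 = 36/6 = 6
te_Instrument calibration = (6 + 4·7 + 14)/6 = 48/6 = 8
te_Pilot data = (1 + 4·2 + 15)/6 = 24/6 = 4
te_Data collection = (6 + 4·9 + 24)/6 = 66/6 = 11
te_Data cleaning = (1 + 4·2 + 9)/6 = 18/6 = 3
te_Analysis = (11 + 4·12 + 13)/6 = 72/6 = 12

Forward pass:
ES_Literature review = 0; EF_Literature review = 11
ES_Protocol design = 0; EF_Protocol design = 4
ES_IRB approval = max(EF_Literature review=11, EF_Protocol design=4) = 11; EF_IRB approval = 11+6 = 17
ES_Recruitment = max(EF_Literature review=11, EF_Protocol design=4) = 11; EF_Recruitment = 11+6 = 17
ES_Instrument calibration = 17; EF_Instrument calibration = 17+8 = 25
ES_Pilot data = max(EF_Literature review=11, EF_Recruitment=17) = 17; EF_Pilot data = 17+4 = 21
ES_Data collection = 25; EF_Data collection = 25+11 = 36
ES_Data cleaning = 11; EF_Data cleaning = 11+3 = 14
ES_Analysis = max(EF_Protocol design=4, EF_IRB approval=17, EF_Pilot data=21, EF_Data collection=36, EF_Data cleaning=14) = 36; EF_Analysis = 36+12 = 48
Expected project duration μ = 48 hours. Critical path: Literature review → Recruitment → Instrument calibration → Data collection → Analysis.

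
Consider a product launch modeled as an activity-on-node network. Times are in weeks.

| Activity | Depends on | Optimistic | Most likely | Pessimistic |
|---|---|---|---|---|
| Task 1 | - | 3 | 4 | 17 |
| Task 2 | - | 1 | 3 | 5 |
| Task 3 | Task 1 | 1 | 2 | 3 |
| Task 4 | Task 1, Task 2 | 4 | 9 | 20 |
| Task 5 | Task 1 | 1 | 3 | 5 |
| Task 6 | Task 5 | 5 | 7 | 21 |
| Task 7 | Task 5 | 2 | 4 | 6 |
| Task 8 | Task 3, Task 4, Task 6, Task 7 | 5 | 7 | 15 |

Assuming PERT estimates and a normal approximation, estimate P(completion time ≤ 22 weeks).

0.157

te_Task 1 = (3 + 4·4 + 17)/6 = 36/6 = 6; σ²_Task 1 = ((17−3)/6)² = 5.444
te_Task 2 = (1 + 4·3 + 5)/6 = 18/6 = 3; σ²_Task 2 = ((5−1)/6)² = 0.444
te_Task 3 = (1 + 4·2 + 3)/6 = 12/6 = 2; σ²_Task 3 = ((3−1)/6)² = 0.111
te_Task 4 = (4 + 4·9 + 20)/6 = 60/6 = 10; σ²_Task 4 = ((20−4)/6)² = 7.111
te_Task 5 = (1 + 4·3 + 5)/6 = 18/6 = 3; σ²_Task 5 = ((5−1)/6)² = 0.444
te_Task 6 = (5 + 4·7 + 21)/6 = 54/6 = 9; σ²_Task 6 = ((21−5)/6)² = 7.111
te_Task 7 = (2 + 4·4 + 6)/6 = 24/6 = 4; σ²_Task 7 = ((6−2)/6)² = 0.444
te_Task 8 = (5 + 4·7 + 15)/6 = 48/6 = 8; σ²_Task 8 = ((15−5)/6)² = 2.778

Forward pass:
ES_Task 1 = 0; EF_Task 1 = 6
ES_Task 2 = 0; EF_Task 2 = 3
ES_Task 3 = 6; EF_Task 3 = 6+2 = 8
ES_Task 4 = max(EF_Task 1=6, EF_Task 2=3) = 6; EF_Task 4 = 6+10 = 16
ES_Task 5 = 6; EF_Task 5 = 6+3 = 9
ES_Task 6 = 9; EF_Task 6 = 9+9 = 18
ES_Task 7 = 9; EF_Task 7 = 9+4 = 13
ES_Task 8 = max(EF_Task 3=8, EF_Task 4=16, EF_Task 6=18, EF_Task 7=13) = 18; EF_Task 8 = 18+8 = 26
Expected project duration μ = 26 weeks. Critical path: Task 1 → Task 5 → Task 6 → Task 8.

Variance along critical path = 5.444 + 0.444 + 7.111 + 2.778 = 15.778; σ = √15.778 = 3.972 weeks.
Z = (22 − 26) / 3.972 = -1.007
P(T ≤ 22) = Φ(-1.007) ≈ 0.157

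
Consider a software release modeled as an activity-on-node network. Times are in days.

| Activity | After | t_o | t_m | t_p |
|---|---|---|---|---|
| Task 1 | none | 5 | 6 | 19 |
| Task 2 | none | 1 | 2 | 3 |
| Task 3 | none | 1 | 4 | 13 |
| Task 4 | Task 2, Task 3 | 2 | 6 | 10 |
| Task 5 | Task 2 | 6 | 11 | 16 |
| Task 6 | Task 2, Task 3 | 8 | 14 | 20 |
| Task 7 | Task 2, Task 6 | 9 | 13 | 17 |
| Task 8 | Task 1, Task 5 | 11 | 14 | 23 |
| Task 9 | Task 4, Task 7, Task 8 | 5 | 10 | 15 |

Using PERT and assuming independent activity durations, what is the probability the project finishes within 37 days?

te_Task 1 = (5 + 4·6 + 19)/6 = 48/6 = 8; σ²_Task 1 = ((19−5)/6)² = 5.444
te_Task 2 = (1 + 4·2 + 3)/6 = 12/6 = 2; σ²_Task 2 = ((3−1)/6)² = 0.111
te_Task 3 = (1 + 4·4 + 13)/6 = 30/6 = 5; σ²_Task 3 = ((13−1)/6)² = 4.000
te_Task 4 = (2 + 4·6 + 10)/6 = 36/6 = 6; σ²_Task 4 = ((10−2)/6)² = 1.778
te_Task 5 = (6 + 4·11 + 16)/6 = 66/6 = 11; σ²_Task 5 = ((16−6)/6)² = 2.778
te_Task 6 = (8 + 4·14 + 20)/6 = 84/6 = 14; σ²_Task 6 = ((20−8)/6)² = 4.000
te_Task 7 = (9 + 4·13 + 17)/6 = 78/6 = 13; σ²_Task 7 = ((17−9)/6)² = 1.778
te_Task 8 = (11 + 4·14 + 23)/6 = 90/6 = 15; σ²_Task 8 = ((23−11)/6)² = 4.000
te_Task 9 = (5 + 4·10 + 15)/6 = 60/6 = 10; σ²_Task 9 = ((15−5)/6)² = 2.778

Forward pass:
ES_Task 1 = 0; EF_Task 1 = 8
ES_Task 2 = 0; EF_Task 2 = 2
ES_Task 3 = 0; EF_Task 3 = 5
ES_Task 4 = max(EF_Task 2=2, EF_Task 3=5) = 5; EF_Task 4 = 5+6 = 11
ES_Task 5 = 2; EF_Task 5 = 2+11 = 13
ES_Task 6 = max(EF_Task 2=2, EF_Task 3=5) = 5; EF_Task 6 = 5+14 = 19
ES_Task 7 = max(EF_Task 2=2, EF_Task 6=19) = 19; EF_Task 7 = 19+13 = 32
ES_Task 8 = max(EF_Task 1=8, EF_Task 5=13) = 13; EF_Task 8 = 13+15 = 28
ES_Task 9 = max(EF_Task 4=11, EF_Task 7=32, EF_Task 8=28) = 32; EF_Task 9 = 32+10 = 42
Expected project duration μ = 42 days. Critical path: Task 3 → Task 6 → Task 7 → Task 9.

Variance along critical path = 4.000 + 4.000 + 1.778 + 2.778 = 12.556; σ = √12.556 = 3.543 days.
Z = (37 − 42) / 3.543 = -1.411
P(T ≤ 37) = Φ(-1.411) ≈ 0.079

0.079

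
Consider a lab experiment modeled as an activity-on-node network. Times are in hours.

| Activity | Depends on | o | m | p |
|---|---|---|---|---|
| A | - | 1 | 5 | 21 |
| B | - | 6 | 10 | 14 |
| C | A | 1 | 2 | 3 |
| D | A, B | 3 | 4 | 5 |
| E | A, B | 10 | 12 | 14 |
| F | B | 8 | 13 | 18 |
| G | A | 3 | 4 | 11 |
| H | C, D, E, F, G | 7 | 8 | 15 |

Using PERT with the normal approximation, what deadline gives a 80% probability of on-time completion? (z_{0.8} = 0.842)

34.1 hours

te_A = (1 + 4·5 + 21)/6 = 42/6 = 7; σ²_A = ((21−1)/6)² = 11.111
te_B = (6 + 4·10 + 14)/6 = 60/6 = 10; σ²_B = ((14−6)/6)² = 1.778
te_C = (1 + 4·2 + 3)/6 = 12/6 = 2; σ²_C = ((3−1)/6)² = 0.111
te_D = (3 + 4·4 + 5)/6 = 24/6 = 4; σ²_D = ((5−3)/6)² = 0.111
te_E = (10 + 4·12 + 14)/6 = 72/6 = 12; σ²_E = ((14−10)/6)² = 0.444
te_F = (8 + 4·13 + 18)/6 = 78/6 = 13; σ²_F = ((18−8)/6)² = 2.778
te_G = (3 + 4·4 + 11)/6 = 30/6 = 5; σ²_G = ((11−3)/6)² = 1.778
te_H = (7 + 4·8 + 15)/6 = 54/6 = 9; σ²_H = ((15−7)/6)² = 1.778

Forward pass:
ES_A = 0; EF_A = 7
ES_B = 0; EF_B = 10
ES_C = 7; EF_C = 7+2 = 9
ES_D = max(EF_A=7, EF_B=10) = 10; EF_D = 10+4 = 14
ES_E = max(EF_A=7, EF_B=10) = 10; EF_E = 10+12 = 22
ES_F = 10; EF_F = 10+13 = 23
ES_G = 7; EF_G = 7+5 = 12
ES_H = max(EF_C=9, EF_D=14, EF_E=22, EF_F=23, EF_G=12) = 23; EF_H = 23+9 = 32
Expected project duration μ = 32 hours. Critical path: B → F → H.

Variance along critical path = 1.778 + 2.778 + 1.778 = 6.333; σ = 2.517 hours.
D = μ + z·σ = 32 + 0.842·2.517 = 34.1 hours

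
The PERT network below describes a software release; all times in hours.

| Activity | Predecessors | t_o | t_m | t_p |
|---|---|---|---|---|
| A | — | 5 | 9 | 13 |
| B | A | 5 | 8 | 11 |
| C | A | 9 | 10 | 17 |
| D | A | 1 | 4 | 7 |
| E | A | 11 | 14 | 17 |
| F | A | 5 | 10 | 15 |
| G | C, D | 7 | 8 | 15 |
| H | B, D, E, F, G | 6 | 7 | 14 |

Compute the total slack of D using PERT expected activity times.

7 hours

te_A = (5 + 4·9 + 13)/6 = 54/6 = 9
te_B = (5 + 4·8 + 11)/6 = 48/6 = 8
te_C = (9 + 4·10 + 17)/6 = 66/6 = 11
te_D = (1 + 4·4 + 7)/6 = 24/6 = 4
te_E = (11 + 4·14 + 17)/6 = 84/6 = 14
te_F = (5 + 4·10 + 15)/6 = 60/6 = 10
te_G = (7 + 4·8 + 15)/6 = 54/6 = 9
te_H = (6 + 4·7 + 14)/6 = 48/6 = 8

Forward pass:
ES_A = 0; EF_A = 9
ES_B = 9; EF_B = 9+8 = 17
ES_C = 9; EF_C = 9+11 = 20
ES_D = 9; EF_D = 9+4 = 13
ES_E = 9; EF_E = 9+14 = 23
ES_F = 9; EF_F = 9+10 = 19
ES_G = max(EF_C=20, EF_D=13) = 20; EF_G = 20+9 = 29
ES_H = max(EF_B=17, EF_D=13, EF_E=23, EF_F=19, EF_G=29) = 29; EF_H = 29+8 = 37
Expected project duration μ = 37 hours. Critical path: A → C → G → H.

Backward pass:
LF_H = 37; LS_H = 37−8 = 29
LF_G = LS_H = 29; LS_G = 29−9 = 20
LF_F = LS_H = 29; LS_F = 29−10 = 19
LF_E = LS_H = 29; LS_E = 29−14 = 15
LF_D = min(LS_G=20, LS_H=29) = 20; LS_D = 20−4 = 16
LF_C = LS_G = 20; LS_C = 20−11 = 9
LF_B = LS_H = 29; LS_B = 29−8 = 21
LF_A = min(LS_B=21, LS_C=9, LS_D=16, LS_E=15, LS_F=19) = 9; LS_A = 9−9 = 0
Slack_D = LS_D − ES_D = 16 − 9 = 7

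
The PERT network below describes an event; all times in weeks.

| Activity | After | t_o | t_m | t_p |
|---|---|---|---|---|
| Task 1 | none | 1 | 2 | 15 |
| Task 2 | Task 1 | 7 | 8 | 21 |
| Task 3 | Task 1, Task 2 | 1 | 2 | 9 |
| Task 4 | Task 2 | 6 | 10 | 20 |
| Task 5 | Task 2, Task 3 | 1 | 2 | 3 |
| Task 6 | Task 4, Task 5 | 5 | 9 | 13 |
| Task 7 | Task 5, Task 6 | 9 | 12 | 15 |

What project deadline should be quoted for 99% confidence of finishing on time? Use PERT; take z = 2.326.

te_Task 1 = (1 + 4·2 + 15)/6 = 24/6 = 4; σ²_Task 1 = ((15−1)/6)² = 5.444
te_Task 2 = (7 + 4·8 + 21)/6 = 60/6 = 10; σ²_Task 2 = ((21−7)/6)² = 5.444
te_Task 3 = (1 + 4·2 + 9)/6 = 18/6 = 3; σ²_Task 3 = ((9−1)/6)² = 1.778
te_Task 4 = (6 + 4·10 + 20)/6 = 66/6 = 11; σ²_Task 4 = ((20−6)/6)² = 5.444
te_Task 5 = (1 + 4·2 + 3)/6 = 12/6 = 2; σ²_Task 5 = ((3−1)/6)² = 0.111
te_Task 6 = (5 + 4·9 + 13)/6 = 54/6 = 9; σ²_Task 6 = ((13−5)/6)² = 1.778
te_Task 7 = (9 + 4·12 + 15)/6 = 72/6 = 12; σ²_Task 7 = ((15−9)/6)² = 1.000

Forward pass:
ES_Task 1 = 0; EF_Task 1 = 4
ES_Task 2 = 4; EF_Task 2 = 4+10 = 14
ES_Task 3 = max(EF_Task 1=4, EF_Task 2=14) = 14; EF_Task 3 = 14+3 = 17
ES_Task 4 = 14; EF_Task 4 = 14+11 = 25
ES_Task 5 = max(EF_Task 2=14, EF_Task 3=17) = 17; EF_Task 5 = 17+2 = 19
ES_Task 6 = max(EF_Task 4=25, EF_Task 5=19) = 25; EF_Task 6 = 25+9 = 34
ES_Task 7 = max(EF_Task 5=19, EF_Task 6=34) = 34; EF_Task 7 = 34+12 = 46
Expected project duration μ = 46 weeks. Critical path: Task 1 → Task 2 → Task 4 → Task 6 → Task 7.

Variance along critical path = 5.444 + 5.444 + 5.444 + 1.778 + 1.000 = 19.111; σ = 4.372 weeks.
D = μ + z·σ = 46 + 2.326·4.372 = 56.2 weeks

56.2 weeks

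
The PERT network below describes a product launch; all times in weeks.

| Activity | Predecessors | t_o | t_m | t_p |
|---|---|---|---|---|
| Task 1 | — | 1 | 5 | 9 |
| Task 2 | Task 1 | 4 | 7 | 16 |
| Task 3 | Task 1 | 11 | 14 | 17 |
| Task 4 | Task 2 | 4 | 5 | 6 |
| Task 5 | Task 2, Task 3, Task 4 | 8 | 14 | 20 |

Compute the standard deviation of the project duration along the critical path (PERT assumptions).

te_Task 1 = (1 + 4·5 + 9)/6 = 30/6 = 5; σ²_Task 1 = ((9−1)/6)² = 1.778
te_Task 2 = (4 + 4·7 + 16)/6 = 48/6 = 8; σ²_Task 2 = ((16−4)/6)² = 4.000
te_Task 3 = (11 + 4·14 + 17)/6 = 84/6 = 14; σ²_Task 3 = ((17−11)/6)² = 1.000
te_Task 4 = (4 + 4·5 + 6)/6 = 30/6 = 5; σ²_Task 4 = ((6−4)/6)² = 0.111
te_Task 5 = (8 + 4·14 + 20)/6 = 84/6 = 14; σ²_Task 5 = ((20−8)/6)² = 4.000

Forward pass:
ES_Task 1 = 0; EF_Task 1 = 5
ES_Task 2 = 5; EF_Task 2 = 5+8 = 13
ES_Task 3 = 5; EF_Task 3 = 5+14 = 19
ES_Task 4 = 13; EF_Task 4 = 13+5 = 18
ES_Task 5 = max(EF_Task 2=13, EF_Task 3=19, EF_Task 4=18) = 19; EF_Task 5 = 19+14 = 33
Expected project duration μ = 33 weeks. Critical path: Task 1 → Task 3 → Task 5.

Variance along critical path = 1.778 + 1.000 + 4.000 = 6.778
σ = √6.778 = 2.603 weeks

2.60 weeks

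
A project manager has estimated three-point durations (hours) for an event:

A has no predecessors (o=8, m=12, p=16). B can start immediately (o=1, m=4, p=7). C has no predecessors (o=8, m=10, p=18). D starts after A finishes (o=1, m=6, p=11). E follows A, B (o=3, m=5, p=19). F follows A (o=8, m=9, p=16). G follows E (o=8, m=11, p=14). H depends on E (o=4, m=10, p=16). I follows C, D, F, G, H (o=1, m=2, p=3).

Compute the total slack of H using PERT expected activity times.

1 hours

te_A = (8 + 4·12 + 16)/6 = 72/6 = 12
te_B = (1 + 4·4 + 7)/6 = 24/6 = 4
te_C = (8 + 4·10 + 18)/6 = 66/6 = 11
te_D = (1 + 4·6 + 11)/6 = 36/6 = 6
te_E = (3 + 4·5 + 19)/6 = 42/6 = 7
te_F = (8 + 4·9 + 16)/6 = 60/6 = 10
te_G = (8 + 4·11 + 14)/6 = 66/6 = 11
te_H = (4 + 4·10 + 16)/6 = 60/6 = 10
te_I = (1 + 4·2 + 3)/6 = 12/6 = 2

Forward pass:
ES_A = 0; EF_A = 12
ES_B = 0; EF_B = 4
ES_C = 0; EF_C = 11
ES_D = 12; EF_D = 12+6 = 18
ES_E = max(EF_A=12, EF_B=4) = 12; EF_E = 12+7 = 19
ES_F = 12; EF_F = 12+10 = 22
ES_G = 19; EF_G = 19+11 = 30
ES_H = 19; EF_H = 19+10 = 29
ES_I = max(EF_C=11, EF_D=18, EF_F=22, EF_G=30, EF_H=29) = 30; EF_I = 30+2 = 32
Expected project duration μ = 32 hours. Critical path: A → E → G → I.

Backward pass:
LF_I = 32; LS_I = 32−2 = 30
LF_H = LS_I = 30; LS_H = 30−10 = 20
LF_G = LS_I = 30; LS_G = 30−11 = 19
LF_F = LS_I = 30; LS_F = 30−10 = 20
LF_E = min(LS_G=19, LS_H=20) = 19; LS_E = 19−7 = 12
LF_D = LS_I = 30; LS_D = 30−6 = 24
LF_C = LS_I = 30; LS_C = 30−11 = 19
LF_B = LS_E = 12; LS_B = 12−4 = 8
LF_A = min(LS_D=24, LS_E=12, LS_F=20) = 12; LS_A = 12−12 = 0
Slack_H = LS_H − ES_H = 20 − 19 = 1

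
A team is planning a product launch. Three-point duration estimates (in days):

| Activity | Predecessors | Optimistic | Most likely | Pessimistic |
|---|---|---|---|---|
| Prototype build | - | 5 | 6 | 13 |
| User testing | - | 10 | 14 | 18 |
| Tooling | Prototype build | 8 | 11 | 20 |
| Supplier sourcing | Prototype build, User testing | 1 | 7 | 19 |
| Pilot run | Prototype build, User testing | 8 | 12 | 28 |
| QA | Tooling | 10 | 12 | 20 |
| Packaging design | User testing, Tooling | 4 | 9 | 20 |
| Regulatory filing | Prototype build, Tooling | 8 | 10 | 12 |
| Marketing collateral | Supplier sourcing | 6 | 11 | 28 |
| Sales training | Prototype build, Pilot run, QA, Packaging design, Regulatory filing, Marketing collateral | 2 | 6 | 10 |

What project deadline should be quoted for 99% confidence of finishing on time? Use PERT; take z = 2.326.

te_Prototype build = (5 + 4·6 + 13)/6 = 42/6 = 7; σ²_Prototype build = ((13−5)/6)² = 1.778
te_User testing = (10 + 4·14 + 18)/6 = 84/6 = 14; σ²_User testing = ((18−10)/6)² = 1.778
te_Tooling = (8 + 4·11 + 20)/6 = 72/6 = 12; σ²_Tooling = ((20−8)/6)² = 4.000
te_Supplier sourcing = (1 + 4·7 + 19)/6 = 48/6 = 8; σ²_Supplier sourcing = ((19−1)/6)² = 9.000
te_Pilot run = (8 + 4·12 + 28)/6 = 84/6 = 14; σ²_Pilot run = ((28−8)/6)² = 11.111
te_QA = (10 + 4·12 + 20)/6 = 78/6 = 13; σ²_QA = ((20−10)/6)² = 2.778
te_Packaging design = (4 + 4·9 + 20)/6 = 60/6 = 10; σ²_Packaging design = ((20−4)/6)² = 7.111
te_Regulatory filing = (8 + 4·10 + 12)/6 = 60/6 = 10; σ²_Regulatory filing = ((12−8)/6)² = 0.444
te_Marketing collateral = (6 + 4·11 + 28)/6 = 78/6 = 13; σ²_Marketing collateral = ((28−6)/6)² = 13.444
te_Sales training = (2 + 4·6 + 10)/6 = 36/6 = 6; σ²_Sales training = ((10−2)/6)² = 1.778

Forward pass:
ES_Prototype build = 0; EF_Prototype build = 7
ES_User testing = 0; EF_User testing = 14
ES_Tooling = 7; EF_Tooling = 7+12 = 19
ES_Supplier sourcing = max(EF_Prototype build=7, EF_User testing=14) = 14; EF_Supplier sourcing = 14+8 = 22
ES_Pilot run = max(EF_Prototype build=7, EF_User testing=14) = 14; EF_Pilot run = 14+14 = 28
ES_QA = 19; EF_QA = 19+13 = 32
ES_Packaging design = max(EF_User testing=14, EF_Tooling=19) = 19; EF_Packaging design = 19+10 = 29
ES_Regulatory filing = max(EF_Prototype build=7, EF_Tooling=19) = 19; EF_Regulatory filing = 19+10 = 29
ES_Marketing collateral = 22; EF_Marketing collateral = 22+13 = 35
ES_Sales training = max(EF_Prototype build=7, EF_Pilot run=28, EF_QA=32, EF_Packaging design=29, EF_Regulatory filing=29, EF_Marketing collateral=35) = 35; EF_Sales training = 35+6 = 41
Expected project duration μ = 41 days. Critical path: User testing → Supplier sourcing → Marketing collateral → Sales training.

Variance along critical path = 1.778 + 9.000 + 13.444 + 1.778 = 26.000; σ = 5.099 days.
D = μ + z·σ = 41 + 2.326·5.099 = 52.9 days

52.9 days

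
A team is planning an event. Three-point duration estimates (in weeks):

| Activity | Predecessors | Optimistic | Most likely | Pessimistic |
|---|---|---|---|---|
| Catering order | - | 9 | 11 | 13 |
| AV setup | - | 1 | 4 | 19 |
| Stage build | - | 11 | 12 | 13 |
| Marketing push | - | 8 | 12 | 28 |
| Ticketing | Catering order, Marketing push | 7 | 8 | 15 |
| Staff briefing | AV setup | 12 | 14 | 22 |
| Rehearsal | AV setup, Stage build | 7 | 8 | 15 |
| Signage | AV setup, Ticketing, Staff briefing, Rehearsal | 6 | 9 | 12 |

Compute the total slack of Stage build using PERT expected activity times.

te_Catering order = (9 + 4·11 + 13)/6 = 66/6 = 11
te_AV setup = (1 + 4·4 + 19)/6 = 36/6 = 6
te_Stage build = (11 + 4·12 + 13)/6 = 72/6 = 12
te_Marketing push = (8 + 4·12 + 28)/6 = 84/6 = 14
te_Ticketing = (7 + 4·8 + 15)/6 = 54/6 = 9
te_Staff briefing = (12 + 4·14 + 22)/6 = 90/6 = 15
te_Rehearsal = (7 + 4·8 + 15)/6 = 54/6 = 9
te_Signage = (6 + 4·9 + 12)/6 = 54/6 = 9

Forward pass:
ES_Catering order = 0; EF_Catering order = 11
ES_AV setup = 0; EF_AV setup = 6
ES_Stage build = 0; EF_Stage build = 12
ES_Marketing push = 0; EF_Marketing push = 14
ES_Ticketing = max(EF_Catering order=11, EF_Marketing push=14) = 14; EF_Ticketing = 14+9 = 23
ES_Staff briefing = 6; EF_Staff briefing = 6+15 = 21
ES_Rehearsal = max(EF_AV setup=6, EF_Stage build=12) = 12; EF_Rehearsal = 12+9 = 21
ES_Signage = max(EF_AV setup=6, EF_Ticketing=23, EF_Staff briefing=21, EF_Rehearsal=21) = 23; EF_Signage = 23+9 = 32
Expected project duration μ = 32 weeks. Critical path: Marketing push → Ticketing → Signage.

Backward pass:
LF_Signage = 32; LS_Signage = 32−9 = 23
LF_Rehearsal = LS_Signage = 23; LS_Rehearsal = 23−9 = 14
LF_Staff briefing = LS_Signage = 23; LS_Staff briefing = 23−15 = 8
LF_Ticketing = LS_Signage = 23; LS_Ticketing = 23−9 = 14
LF_Marketing push = LS_Ticketing = 14; LS_Marketing push = 14−14 = 0
LF_Stage build = LS_Rehearsal = 14; LS_Stage build = 14−12 = 2
LF_AV setup = min(LS_Staff briefing=8, LS_Rehearsal=14, LS_Signage=23) = 8; LS_AV setup = 8−6 = 2
LF_Catering order = LS_Ticketing = 14; LS_Catering order = 14−11 = 3
Slack_Stage build = LS_Stage build − ES_Stage build = 2 − 0 = 2

2 weeks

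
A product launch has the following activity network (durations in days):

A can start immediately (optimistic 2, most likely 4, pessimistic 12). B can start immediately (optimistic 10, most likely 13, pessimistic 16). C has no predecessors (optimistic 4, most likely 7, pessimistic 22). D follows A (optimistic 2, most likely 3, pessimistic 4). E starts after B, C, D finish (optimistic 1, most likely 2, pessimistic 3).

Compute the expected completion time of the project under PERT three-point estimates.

15 days

te_A = (2 + 4·4 + 12)/6 = 30/6 = 5
te_B = (10 + 4·13 + 16)/6 = 78/6 = 13
te_C = (4 + 4·7 + 22)/6 = 54/6 = 9
te_D = (2 + 4·3 + 4)/6 = 18/6 = 3
te_E = (1 + 4·2 + 3)/6 = 12/6 = 2

Forward pass:
ES_A = 0; EF_A = 5
ES_B = 0; EF_B = 13
ES_C = 0; EF_C = 9
ES_D = 5; EF_D = 5+3 = 8
ES_E = max(EF_B=13, EF_C=9, EF_D=8) = 13; EF_E = 13+2 = 15
Expected project duration μ = 15 days. Critical path: B → E.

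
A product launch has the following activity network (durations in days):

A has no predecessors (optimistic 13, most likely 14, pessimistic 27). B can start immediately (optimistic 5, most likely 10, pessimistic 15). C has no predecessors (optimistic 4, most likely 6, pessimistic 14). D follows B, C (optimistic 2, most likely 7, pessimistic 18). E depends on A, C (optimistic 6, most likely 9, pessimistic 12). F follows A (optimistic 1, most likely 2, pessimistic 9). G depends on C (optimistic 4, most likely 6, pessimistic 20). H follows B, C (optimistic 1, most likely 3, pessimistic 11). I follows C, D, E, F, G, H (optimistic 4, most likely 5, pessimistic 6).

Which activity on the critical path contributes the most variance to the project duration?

A

te_A = (13 + 4·14 + 27)/6 = 96/6 = 16; σ²_A = ((27−13)/6)² = 5.444
te_B = (5 + 4·10 + 15)/6 = 60/6 = 10; σ²_B = ((15−5)/6)² = 2.778
te_C = (4 + 4·6 + 14)/6 = 42/6 = 7; σ²_C = ((14−4)/6)² = 2.778
te_D = (2 + 4·7 + 18)/6 = 48/6 = 8; σ²_D = ((18−2)/6)² = 7.111
te_E = (6 + 4·9 + 12)/6 = 54/6 = 9; σ²_E = ((12−6)/6)² = 1.000
te_F = (1 + 4·2 + 9)/6 = 18/6 = 3; σ²_F = ((9−1)/6)² = 1.778
te_G = (4 + 4·6 + 20)/6 = 48/6 = 8; σ²_G = ((20−4)/6)² = 7.111
te_H = (1 + 4·3 + 11)/6 = 24/6 = 4; σ²_H = ((11−1)/6)² = 2.778
te_I = (4 + 4·5 + 6)/6 = 30/6 = 5; σ²_I = ((6−4)/6)² = 0.111

Forward pass:
ES_A = 0; EF_A = 16
ES_B = 0; EF_B = 10
ES_C = 0; EF_C = 7
ES_D = max(EF_B=10, EF_C=7) = 10; EF_D = 10+8 = 18
ES_E = max(EF_A=16, EF_C=7) = 16; EF_E = 16+9 = 25
ES_F = 16; EF_F = 16+3 = 19
ES_G = 7; EF_G = 7+8 = 15
ES_H = max(EF_B=10, EF_C=7) = 10; EF_H = 10+4 = 14
ES_I = max(EF_C=7, EF_D=18, EF_E=25, EF_F=19, EF_G=15, EF_H=14) = 25; EF_I = 25+5 = 30
Expected project duration μ = 30 days. Critical path: A → E → I.

Variances on critical path: σ²_A=5.444, σ²_E=1.000, σ²_I=0.111.
Largest is σ²_A = 5.444.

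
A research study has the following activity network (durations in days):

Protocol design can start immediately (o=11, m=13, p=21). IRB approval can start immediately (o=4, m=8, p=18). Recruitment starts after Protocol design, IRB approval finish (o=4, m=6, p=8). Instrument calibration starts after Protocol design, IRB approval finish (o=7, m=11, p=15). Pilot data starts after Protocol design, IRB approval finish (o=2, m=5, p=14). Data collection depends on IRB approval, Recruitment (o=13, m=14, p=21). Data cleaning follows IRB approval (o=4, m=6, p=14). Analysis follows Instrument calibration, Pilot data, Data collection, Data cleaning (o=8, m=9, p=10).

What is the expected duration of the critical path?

te_Protocol design = (11 + 4·13 + 21)/6 = 84/6 = 14
te_IRB approval = (4 + 4·8 + 18)/6 = 54/6 = 9
te_Recruitment = (4 + 4·6 + 8)/6 = 36/6 = 6
te_Instrument calibration = (7 + 4·11 + 15)/6 = 66/6 = 11
te_Pilot data = (2 + 4·5 + 14)/6 = 36/6 = 6
te_Data collection = (13 + 4·14 + 21)/6 = 90/6 = 15
te_Data cleaning = (4 + 4·6 + 14)/6 = 42/6 = 7
te_Analysis = (8 + 4·9 + 10)/6 = 54/6 = 9

Forward pass:
ES_Protocol design = 0; EF_Protocol design = 14
ES_IRB approval = 0; EF_IRB approval = 9
ES_Recruitment = max(EF_Protocol design=14, EF_IRB approval=9) = 14; EF_Recruitment = 14+6 = 20
ES_Instrument calibration = max(EF_Protocol design=14, EF_IRB approval=9) = 14; EF_Instrument calibration = 14+11 = 25
ES_Pilot data = max(EF_Protocol design=14, EF_IRB approval=9) = 14; EF_Pilot data = 14+6 = 20
ES_Data collection = max(EF_IRB approval=9, EF_Recruitment=20) = 20; EF_Data collection = 20+15 = 35
ES_Data cleaning = 9; EF_Data cleaning = 9+7 = 16
ES_Analysis = max(EF_Instrument calibration=25, EF_Pilot data=20, EF_Data collection=35, EF_Data cleaning=16) = 35; EF_Analysis = 35+9 = 44
Expected project duration μ = 44 days. Critical path: Protocol design → Recruitment → Data collection → Analysis.

44 days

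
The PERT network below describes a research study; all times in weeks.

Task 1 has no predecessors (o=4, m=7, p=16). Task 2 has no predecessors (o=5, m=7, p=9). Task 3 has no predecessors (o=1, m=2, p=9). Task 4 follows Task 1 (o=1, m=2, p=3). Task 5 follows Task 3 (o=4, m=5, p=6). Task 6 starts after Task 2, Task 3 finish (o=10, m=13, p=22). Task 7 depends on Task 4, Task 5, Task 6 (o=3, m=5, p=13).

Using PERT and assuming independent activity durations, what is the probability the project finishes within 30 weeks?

0.868

te_Task 1 = (4 + 4·7 + 16)/6 = 48/6 = 8; σ²_Task 1 = ((16−4)/6)² = 4.000
te_Task 2 = (5 + 4·7 + 9)/6 = 42/6 = 7; σ²_Task 2 = ((9−5)/6)² = 0.444
te_Task 3 = (1 + 4·2 + 9)/6 = 18/6 = 3; σ²_Task 3 = ((9−1)/6)² = 1.778
te_Task 4 = (1 + 4·2 + 3)/6 = 12/6 = 2; σ²_Task 4 = ((3−1)/6)² = 0.111
te_Task 5 = (4 + 4·5 + 6)/6 = 30/6 = 5; σ²_Task 5 = ((6−4)/6)² = 0.111
te_Task 6 = (10 + 4·13 + 22)/6 = 84/6 = 14; σ²_Task 6 = ((22−10)/6)² = 4.000
te_Task 7 = (3 + 4·5 + 13)/6 = 36/6 = 6; σ²_Task 7 = ((13−3)/6)² = 2.778

Forward pass:
ES_Task 1 = 0; EF_Task 1 = 8
ES_Task 2 = 0; EF_Task 2 = 7
ES_Task 3 = 0; EF_Task 3 = 3
ES_Task 4 = 8; EF_Task 4 = 8+2 = 10
ES_Task 5 = 3; EF_Task 5 = 3+5 = 8
ES_Task 6 = max(EF_Task 2=7, EF_Task 3=3) = 7; EF_Task 6 = 7+14 = 21
ES_Task 7 = max(EF_Task 4=10, EF_Task 5=8, EF_Task 6=21) = 21; EF_Task 7 = 21+6 = 27
Expected project duration μ = 27 weeks. Critical path: Task 2 → Task 6 → Task 7.

Variance along critical path = 0.444 + 4.000 + 2.778 = 7.222; σ = √7.222 = 2.687 weeks.
Z = (30 − 27) / 2.687 = 1.116
P(T ≤ 30) = Φ(1.116) ≈ 0.868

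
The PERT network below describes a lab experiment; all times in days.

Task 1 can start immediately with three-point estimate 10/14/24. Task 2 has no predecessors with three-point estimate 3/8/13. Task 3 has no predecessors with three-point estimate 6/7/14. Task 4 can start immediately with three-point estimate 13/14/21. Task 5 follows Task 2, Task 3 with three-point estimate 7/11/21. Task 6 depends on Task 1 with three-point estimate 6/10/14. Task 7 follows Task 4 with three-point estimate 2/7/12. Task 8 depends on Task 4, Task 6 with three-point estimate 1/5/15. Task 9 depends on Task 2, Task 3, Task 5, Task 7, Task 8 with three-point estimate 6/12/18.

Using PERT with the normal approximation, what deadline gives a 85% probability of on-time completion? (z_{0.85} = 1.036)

te_Task 1 = (10 + 4·14 + 24)/6 = 90/6 = 15; σ²_Task 1 = ((24−10)/6)² = 5.444
te_Task 2 = (3 + 4·8 + 13)/6 = 48/6 = 8; σ²_Task 2 = ((13−3)/6)² = 2.778
te_Task 3 = (6 + 4·7 + 14)/6 = 48/6 = 8; σ²_Task 3 = ((14−6)/6)² = 1.778
te_Task 4 = (13 + 4·14 + 21)/6 = 90/6 = 15; σ²_Task 4 = ((21−13)/6)² = 1.778
te_Task 5 = (7 + 4·11 + 21)/6 = 72/6 = 12; σ²_Task 5 = ((21−7)/6)² = 5.444
te_Task 6 = (6 + 4·10 + 14)/6 = 60/6 = 10; σ²_Task 6 = ((14−6)/6)² = 1.778
te_Task 7 = (2 + 4·7 + 12)/6 = 42/6 = 7; σ²_Task 7 = ((12−2)/6)² = 2.778
te_Task 8 = (1 + 4·5 + 15)/6 = 36/6 = 6; σ²_Task 8 = ((15−1)/6)² = 5.444
te_Task 9 = (6 + 4·12 + 18)/6 = 72/6 = 12; σ²_Task 9 = ((18−6)/6)² = 4.000

Forward pass:
ES_Task 1 = 0; EF_Task 1 = 15
ES_Task 2 = 0; EF_Task 2 = 8
ES_Task 3 = 0; EF_Task 3 = 8
ES_Task 4 = 0; EF_Task 4 = 15
ES_Task 5 = max(EF_Task 2=8, EF_Task 3=8) = 8; EF_Task 5 = 8+12 = 20
ES_Task 6 = 15; EF_Task 6 = 15+10 = 25
ES_Task 7 = 15; EF_Task 7 = 15+7 = 22
ES_Task 8 = max(EF_Task 4=15, EF_Task 6=25) = 25; EF_Task 8 = 25+6 = 31
ES_Task 9 = max(EF_Task 2=8, EF_Task 3=8, EF_Task 5=20, EF_Task 7=22, EF_Task 8=31) = 31; EF_Task 9 = 31+12 = 43
Expected project duration μ = 43 days. Critical path: Task 1 → Task 6 → Task 8 → Task 9.

Variance along critical path = 5.444 + 1.778 + 5.444 + 4.000 = 16.667; σ = 4.082 days.
D = μ + z·σ = 43 + 1.036·4.082 = 47.2 days

47.2 days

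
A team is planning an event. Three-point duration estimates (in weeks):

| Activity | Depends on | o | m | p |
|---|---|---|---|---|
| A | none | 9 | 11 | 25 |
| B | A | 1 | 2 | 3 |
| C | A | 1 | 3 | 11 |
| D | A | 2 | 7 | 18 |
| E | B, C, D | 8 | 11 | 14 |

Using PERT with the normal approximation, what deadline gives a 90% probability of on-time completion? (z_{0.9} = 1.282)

te_A = (9 + 4·11 + 25)/6 = 78/6 = 13; σ²_A = ((25−9)/6)² = 7.111
te_B = (1 + 4·2 + 3)/6 = 12/6 = 2; σ²_B = ((3−1)/6)² = 0.111
te_C = (1 + 4·3 + 11)/6 = 24/6 = 4; σ²_C = ((11−1)/6)² = 2.778
te_D = (2 + 4·7 + 18)/6 = 48/6 = 8; σ²_D = ((18−2)/6)² = 7.111
te_E = (8 + 4·11 + 14)/6 = 66/6 = 11; σ²_E = ((14−8)/6)² = 1.000

Forward pass:
ES_A = 0; EF_A = 13
ES_B = 13; EF_B = 13+2 = 15
ES_C = 13; EF_C = 13+4 = 17
ES_D = 13; EF_D = 13+8 = 21
ES_E = max(EF_B=15, EF_C=17, EF_D=21) = 21; EF_E = 21+11 = 32
Expected project duration μ = 32 weeks. Critical path: A → D → E.

Variance along critical path = 7.111 + 7.111 + 1.000 = 15.222; σ = 3.902 weeks.
D = μ + z·σ = 32 + 1.282·3.902 = 37.0 weeks

37.0 weeks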